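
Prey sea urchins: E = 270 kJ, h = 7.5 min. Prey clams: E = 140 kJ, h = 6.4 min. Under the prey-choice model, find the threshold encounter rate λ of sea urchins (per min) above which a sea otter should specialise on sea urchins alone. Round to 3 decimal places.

0.206 per min

The zero-one rule: include clams iff E₂/h₂ > λE₁/(1+λh₁). Equality gives the switch point.
λE₁h₂ = E₂ + λE₂h₁ ⇒ λ = E₂/(E₁h₂ − E₂h₁) = 140/(1728 − 1050) = 0.2065 per min.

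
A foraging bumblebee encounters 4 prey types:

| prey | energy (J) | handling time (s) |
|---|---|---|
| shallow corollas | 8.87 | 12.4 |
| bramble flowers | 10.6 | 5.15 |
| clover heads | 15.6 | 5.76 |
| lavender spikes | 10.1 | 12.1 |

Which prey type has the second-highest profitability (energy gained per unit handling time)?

Profitability E/h (J/s): shallow corollas = 8.87/12.4 = 0.715, bramble flowers = 10.6/5.15 = 2.06, clover heads = 15.6/5.76 = 2.71, lavender spikes = 10.1/12.1 = 0.835.
Ranked: clover heads > bramble flowers > lavender spikes > shallow corollas.

bramble flowers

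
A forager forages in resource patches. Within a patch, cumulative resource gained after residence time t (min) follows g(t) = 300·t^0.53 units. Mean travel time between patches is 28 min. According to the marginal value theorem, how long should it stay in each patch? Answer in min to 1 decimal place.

31.6 min

Optimal t* satisfies g'(t*) = g(t*)/(T + t*).
g'(t) = 0.53·300·t^-0.47. Setting 0.53·300·t^-0.47 = 300·t^0.53/(28+t) gives 0.53(28+t) = t, so 0.47·t = 0.53×28.
t* = 0.53×28/0.47 = 31.57 min.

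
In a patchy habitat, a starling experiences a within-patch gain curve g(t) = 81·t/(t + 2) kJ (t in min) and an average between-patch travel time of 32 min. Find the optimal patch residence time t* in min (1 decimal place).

By the marginal value theorem, leave when the instantaneous gain rate g'(t) equals the habitat-wide average g(t)/(T + t).
g'(t) = 81·2/(t + 2)². Setting 81·2/(t+2)² = 81t/[(t+2)(32+t)] gives 2(32+t) = t(t+2), so t² = 2×32 = 64.
t* = √64 = 8 min.

8.0 min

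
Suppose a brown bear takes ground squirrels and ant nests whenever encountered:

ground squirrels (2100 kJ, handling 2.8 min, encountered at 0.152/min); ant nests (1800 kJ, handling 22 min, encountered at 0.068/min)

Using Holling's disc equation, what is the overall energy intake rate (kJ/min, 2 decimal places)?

R = Σλ_iE_i / (1 + Σλ_ih_i)
Numerator: 0.152×2100 + 0.068×1800 = 441.6
Denominator: 1 + 0.152×2.8 + 0.068×22 = 2.922
R = 441.6/2.922 = 151.2 kJ/min

151.15 kJ/min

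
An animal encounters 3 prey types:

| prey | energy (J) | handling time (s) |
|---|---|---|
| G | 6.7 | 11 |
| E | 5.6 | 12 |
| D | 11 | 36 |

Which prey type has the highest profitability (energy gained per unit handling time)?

In descending order of E/h:
G: 6.7/11 = 0.609 J/s
E: 5.6/12 = 0.467 J/s
D: 11/36 = 0.306 J/s

G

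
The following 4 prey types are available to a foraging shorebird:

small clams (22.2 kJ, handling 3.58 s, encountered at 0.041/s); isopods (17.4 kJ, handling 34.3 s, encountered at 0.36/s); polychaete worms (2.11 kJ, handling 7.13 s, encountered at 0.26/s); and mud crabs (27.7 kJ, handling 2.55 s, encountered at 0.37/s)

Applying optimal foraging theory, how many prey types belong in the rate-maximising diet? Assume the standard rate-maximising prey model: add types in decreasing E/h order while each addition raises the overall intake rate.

2

Rank by E/h (kJ/s): mud crabs 10.9, small clams 6.2, isopods 0.507, polychaete worms 0.296. Include each in turn until the next type's E/h falls below the running intake rate.
Rate on top 1: 5.273. small clams: 6.2 > 5.273 → include.
Rate on top 2: 5.339. isopods: 0.507 < 5.339 → exclude; stop.
Optimal diet: mud crabs, small clams — 2 of 4 types.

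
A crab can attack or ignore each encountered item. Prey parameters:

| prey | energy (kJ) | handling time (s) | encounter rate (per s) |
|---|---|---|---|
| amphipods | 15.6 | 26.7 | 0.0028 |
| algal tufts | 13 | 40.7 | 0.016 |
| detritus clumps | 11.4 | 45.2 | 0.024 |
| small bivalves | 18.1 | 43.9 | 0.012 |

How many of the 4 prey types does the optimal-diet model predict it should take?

4

E/h in descending order: amphipods 0.584, small bivalves 0.412, algal tufts 0.319, detritus clumps 0.252 kJ/s. The optimal diet is the largest prefix of this list for which every included type satisfies E_i/h_i > R on the types above it.
Rate on top 1: 0.04064. small bivalves: 0.412 > 0.04064 → include.
Rate on top 2: 0.1629. algal tufts: 0.319 > 0.1629 → include.
Rate on top 3: 0.2081. detritus clumps: 0.252 > 0.2081 → include.
Optimal diet: amphipods, small bivalves, algal tufts, detritus clumps — 4 of 4 types.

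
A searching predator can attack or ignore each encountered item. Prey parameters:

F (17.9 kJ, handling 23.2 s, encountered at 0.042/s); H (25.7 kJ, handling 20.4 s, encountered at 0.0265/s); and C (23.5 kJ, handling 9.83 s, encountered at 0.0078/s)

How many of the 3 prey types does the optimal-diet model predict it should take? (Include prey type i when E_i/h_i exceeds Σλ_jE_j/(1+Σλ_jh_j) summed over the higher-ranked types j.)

E/h in descending order: C 2.39, H 1.26, F 0.772 kJ/s. The optimal diet is the largest prefix of this list for which every included type satisfies E_i/h_i > R on the types above it.
Rate on top 1: 0.1702. H: 1.26 > 0.1702 → include.
Rate on top 2: 0.5344. F: 0.772 > 0.5344 → include.
Optimal diet: C, H, F — 3 of 3 types.

3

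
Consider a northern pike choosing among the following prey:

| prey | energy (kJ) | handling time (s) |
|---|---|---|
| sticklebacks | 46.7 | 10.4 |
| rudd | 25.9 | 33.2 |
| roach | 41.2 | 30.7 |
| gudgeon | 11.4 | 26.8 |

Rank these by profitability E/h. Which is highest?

Profitability E/h (kJ/s): sticklebacks = 46.7/10.4 = 4.49, rudd = 25.9/33.2 = 0.78, roach = 41.2/30.7 = 1.34, gudgeon = 11.4/26.8 = 0.425.
Ranked: sticklebacks > roach > rudd > gudgeon.

sticklebacks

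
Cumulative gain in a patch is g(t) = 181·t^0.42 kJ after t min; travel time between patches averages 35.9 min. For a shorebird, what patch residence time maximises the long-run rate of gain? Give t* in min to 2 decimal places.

26.00 min

Maximise g(t)/(T+t): set derivative to zero → g'(t)(T+t) = g(t).
g'(t) = 0.42·181·t^-0.58. Setting 0.42·181·t^-0.58 = 181·t^0.42/(35.9+t) gives 0.42(35.9+t) = t, so 0.58·t = 0.42×35.9.
t* = 0.42×35.9/0.58 = 26 min.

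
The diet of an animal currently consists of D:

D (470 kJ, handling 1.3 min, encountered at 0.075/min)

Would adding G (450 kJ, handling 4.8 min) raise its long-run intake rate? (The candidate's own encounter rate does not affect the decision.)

Yes

Current rate: (0.075×470)/(1 + 0.075×1.3) = 32.12 kJ/min.
Profitability of G: 450/4.8 = 93.75 kJ/min.
93.75 > 32.12, so adding G raises the average — include it.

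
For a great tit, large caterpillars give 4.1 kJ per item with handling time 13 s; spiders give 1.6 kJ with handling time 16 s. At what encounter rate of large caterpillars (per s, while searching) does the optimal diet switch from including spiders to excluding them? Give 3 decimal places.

0.036 per s

The zero-one rule: include spiders iff E₂/h₂ > λE₁/(1+λh₁). Equality gives the switch point.
λE₁h₂ = E₂ + λE₂h₁ ⇒ λ = E₂/(E₁h₂ − E₂h₁) = 1.6/(65.6 − 20.8) = 0.03571 per s.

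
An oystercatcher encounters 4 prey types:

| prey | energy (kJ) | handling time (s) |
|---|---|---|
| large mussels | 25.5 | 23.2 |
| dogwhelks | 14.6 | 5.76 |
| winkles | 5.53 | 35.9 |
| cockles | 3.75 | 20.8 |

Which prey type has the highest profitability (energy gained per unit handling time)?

dogwhelks

Profitability E/h (kJ/s): large mussels = 25.5/23.2 = 1.1, dogwhelks = 14.6/5.76 = 2.53, winkles = 5.53/35.9 = 0.154, cockles = 3.75/20.8 = 0.18.
Ranked: dogwhelks > large mussels > cockles > winkles.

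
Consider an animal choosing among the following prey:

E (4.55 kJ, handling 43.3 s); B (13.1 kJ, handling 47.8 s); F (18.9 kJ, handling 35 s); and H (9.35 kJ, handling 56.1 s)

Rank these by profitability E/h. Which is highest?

F

Profitability E/h (kJ/s): E = 4.55/43.3 = 0.105, B = 13.1/47.8 = 0.274, F = 18.9/35 = 0.54, H = 9.35/56.1 = 0.167.
Ranked: F > B > H > E.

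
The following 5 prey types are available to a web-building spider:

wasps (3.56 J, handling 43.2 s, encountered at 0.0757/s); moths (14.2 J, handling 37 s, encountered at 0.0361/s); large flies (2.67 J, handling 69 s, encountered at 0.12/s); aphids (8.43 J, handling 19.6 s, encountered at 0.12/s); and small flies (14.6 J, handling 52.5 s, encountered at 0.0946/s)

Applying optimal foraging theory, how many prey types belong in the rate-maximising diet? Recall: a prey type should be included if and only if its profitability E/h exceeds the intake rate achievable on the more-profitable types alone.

2

Profitabilities (E/h, J/s): aphids 0.43, moths 0.384, small flies 0.278, wasps 0.0824, large flies 0.0387. Add prey in this order while the next type's profitability exceeds the intake rate on those already taken.
Rate on top 1: 0.3018. moths: 0.384 > 0.3018 → include.
Rate on top 2: 0.3252. small flies: 0.278 < 0.3252 → exclude; stop.
Optimal diet: aphids, moths — 2 of 5 types.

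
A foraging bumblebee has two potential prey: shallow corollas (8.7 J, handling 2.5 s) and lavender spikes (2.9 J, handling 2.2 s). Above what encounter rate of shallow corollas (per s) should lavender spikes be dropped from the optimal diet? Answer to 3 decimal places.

Drop lavender spikes once their profitability E₂/h₂ falls below the rate achievable on shallow corollas alone: E₂/h₂ = λE₁/(1 + λh₁).
Solve for λ: λE₁h₂ = E₂(1 + λh₁) → λ(E₁h₂ − E₂h₁) = E₂ → λ = E₂/(E₁h₂ − E₂h₁).
λ = 2.9/(8.7×2.2 − 2.9×2.5) = 2.9/11.89 = 0.2439 per s.

0.244 per s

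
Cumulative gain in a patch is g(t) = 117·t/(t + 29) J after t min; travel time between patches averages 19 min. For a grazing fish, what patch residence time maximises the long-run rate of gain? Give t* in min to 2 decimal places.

Optimal t* satisfies g'(t*) = g(t*)/(T + t*).
g'(t) = 117·29/(t + 29)². Setting 117·29/(t+29)² = 117t/[(t+29)(19+t)] gives 29(19+t) = t(t+29), so t² = 29×19 = 551.
t* = √551 = 23.47 min.

23.47 min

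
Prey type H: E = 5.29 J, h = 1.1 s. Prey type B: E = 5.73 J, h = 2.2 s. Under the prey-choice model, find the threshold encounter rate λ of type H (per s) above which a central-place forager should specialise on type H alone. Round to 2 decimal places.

At the threshold, the rate on type H alone equals the profitability of type B: λ·5.29/(1 + λ·1.1) = 5.73/2.2 = 2.605.
Rearranging, λ(5.29 − 2.605×1.1) = 2.605, so λ = 2.605/2.425 = 1.074 per s.

1.07 per s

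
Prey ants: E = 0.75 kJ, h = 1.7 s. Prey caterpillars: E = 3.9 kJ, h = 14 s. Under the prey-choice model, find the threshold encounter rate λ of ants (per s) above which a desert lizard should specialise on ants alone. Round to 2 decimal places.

At the threshold, the rate on ants alone equals the profitability of caterpillars: λ·0.75/(1 + λ·1.7) = 3.9/14 = 0.2786.
Rearranging, λ(0.75 − 0.2786×1.7) = 0.2786, so λ = 0.2786/0.2764 = 1.008 per s.

1.01 per s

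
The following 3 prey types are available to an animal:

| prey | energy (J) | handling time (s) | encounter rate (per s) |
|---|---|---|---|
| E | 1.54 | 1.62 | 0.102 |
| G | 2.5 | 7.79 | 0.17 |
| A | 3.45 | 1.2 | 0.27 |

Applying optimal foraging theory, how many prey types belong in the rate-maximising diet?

Profitabilities (E/h, J/s): A 2.88, E 0.951, G 0.321. Add prey in this order while the next type's profitability exceeds the intake rate on those already taken.
Rate on top 1: 0.7035. E: 0.951 > 0.7035 → include.
Rate on top 2: 0.731. G: 0.321 < 0.731 → exclude; stop.
Optimal diet: A, E — 2 of 3 types.

2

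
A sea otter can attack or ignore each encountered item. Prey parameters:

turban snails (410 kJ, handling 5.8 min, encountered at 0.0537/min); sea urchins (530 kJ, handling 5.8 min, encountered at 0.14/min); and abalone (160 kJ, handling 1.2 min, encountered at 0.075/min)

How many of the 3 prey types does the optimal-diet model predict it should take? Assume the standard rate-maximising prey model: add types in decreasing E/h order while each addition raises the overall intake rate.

3

E/h in descending order: abalone 133, sea urchins 91.4, turban snails 70.7 kJ/min. The optimal diet is the largest prefix of this list for which every included type satisfies E_i/h_i > R on the types above it.
Rate on top 1: 11.01. sea urchins: 91.4 > 11.01 → include.
Rate on top 2: 45.32. turban snails: 70.7 > 45.32 → include.
Optimal diet: abalone, sea urchins, turban snails — 3 of 3 types.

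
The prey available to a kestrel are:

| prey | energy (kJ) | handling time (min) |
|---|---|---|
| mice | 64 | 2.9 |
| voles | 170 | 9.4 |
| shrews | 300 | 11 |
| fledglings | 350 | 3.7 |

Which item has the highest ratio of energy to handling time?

Profitability E/h (kJ/min): mice = 64/2.9 = 22.1, voles = 170/9.4 = 18.1, shrews = 300/11 = 27.3, fledglings = 350/3.7 = 94.6.
Ranked: fledglings > shrews > mice > voles.

fledglings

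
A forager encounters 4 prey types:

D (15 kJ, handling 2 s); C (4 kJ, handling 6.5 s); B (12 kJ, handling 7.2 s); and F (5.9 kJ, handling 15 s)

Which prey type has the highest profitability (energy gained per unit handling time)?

D

Profitability E/h (kJ/s): D = 15/2 = 7.5, C = 4/6.5 = 0.615, B = 12/7.2 = 1.67, F = 5.9/15 = 0.393.
Ranked: D > B > C > F.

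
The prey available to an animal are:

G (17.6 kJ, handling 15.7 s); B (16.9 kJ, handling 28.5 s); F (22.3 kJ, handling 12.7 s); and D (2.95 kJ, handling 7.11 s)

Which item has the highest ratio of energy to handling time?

F

In descending order of E/h:
F: 22.3/12.7 = 1.76 kJ/s
G: 17.6/15.7 = 1.12 kJ/s
B: 16.9/28.5 = 0.593 kJ/s
D: 2.95/7.11 = 0.415 kJ/s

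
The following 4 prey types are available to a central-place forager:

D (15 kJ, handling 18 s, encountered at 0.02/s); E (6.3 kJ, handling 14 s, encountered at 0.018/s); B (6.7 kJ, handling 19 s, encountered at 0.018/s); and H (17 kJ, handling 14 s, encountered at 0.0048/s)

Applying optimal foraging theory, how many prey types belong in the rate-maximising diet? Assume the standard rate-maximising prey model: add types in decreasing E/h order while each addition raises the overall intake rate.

Rank by E/h (kJ/s): H 1.21, D 0.833, E 0.45, B 0.353. Include each in turn until the next type's E/h falls below the running intake rate.
Rate on top 1: 0.07646. D: 0.833 > 0.07646 → include.
Rate on top 2: 0.2674. E: 0.45 > 0.2674 → include.
Rate on top 3: 0.2948. B: 0.353 > 0.2948 → include.
Optimal diet: H, D, E, B — 4 of 4 types.

4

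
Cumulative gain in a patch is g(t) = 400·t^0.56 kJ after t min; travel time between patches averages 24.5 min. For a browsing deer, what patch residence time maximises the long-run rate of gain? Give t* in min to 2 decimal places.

By the marginal value theorem, leave when the instantaneous gain rate g'(t) equals the habitat-wide average g(t)/(T + t).
g'(t) = 0.56·400·t^-0.44. Setting 0.56·400·t^-0.44 = 400·t^0.56/(24.5+t) gives 0.56(24.5+t) = t, so 0.44·t = 0.56×24.5.
t* = 0.56×24.5/0.44 = 31.18 min.

31.18 min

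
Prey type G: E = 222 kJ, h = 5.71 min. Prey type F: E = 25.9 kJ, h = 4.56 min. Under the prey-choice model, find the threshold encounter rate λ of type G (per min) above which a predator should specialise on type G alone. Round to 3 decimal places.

The zero-one rule: include type F iff E₂/h₂ > λE₁/(1+λh₁). Equality gives the switch point.
λE₁h₂ = E₂ + λE₂h₁ ⇒ λ = E₂/(E₁h₂ − E₂h₁) = 25.9/(1012 − 147.9) = 0.02996 per min.

0.030 per min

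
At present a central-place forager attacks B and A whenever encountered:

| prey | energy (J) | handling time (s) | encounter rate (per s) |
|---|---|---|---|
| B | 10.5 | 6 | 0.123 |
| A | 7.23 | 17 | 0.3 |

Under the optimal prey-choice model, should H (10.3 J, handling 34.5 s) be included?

Intake rate on the current diet: R = (0.123×10.5 + 0.3×7.23) / (1 + 0.123×6 + 0.3×17) = 3.461/6.838 = 0.5061 J/s.
H: E/h = 10.3/34.5 = 0.2986 J/s.
0.2986 < 0.5061, so adding H would lower the average — exclude it.

No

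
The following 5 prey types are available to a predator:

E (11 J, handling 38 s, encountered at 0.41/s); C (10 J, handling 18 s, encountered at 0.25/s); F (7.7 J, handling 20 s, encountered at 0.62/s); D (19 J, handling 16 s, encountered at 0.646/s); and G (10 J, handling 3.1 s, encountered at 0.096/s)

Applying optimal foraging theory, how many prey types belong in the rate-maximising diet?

E/h in descending order: G 3.23, D 1.19, C 0.556, F 0.385, E 0.289 J/s. The optimal diet is the largest prefix of this list for which every included type satisfies E_i/h_i > R on the types above it.
Rate on top 1: 0.7398. D: 1.19 > 0.7398 → include.
Rate on top 2: 1.138. C: 0.556 < 1.138 → exclude; stop.
Optimal diet: G, D — 2 of 5 types.

2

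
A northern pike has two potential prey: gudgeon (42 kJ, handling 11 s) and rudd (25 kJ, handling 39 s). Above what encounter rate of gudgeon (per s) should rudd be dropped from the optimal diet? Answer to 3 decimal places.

At the threshold, the rate on gudgeon alone equals the profitability of rudd: λ·42/(1 + λ·11) = 25/39 = 0.641.
Rearranging, λ(42 − 0.641×11) = 0.641, so λ = 0.641/34.95 = 0.01834 per s.

0.018 per s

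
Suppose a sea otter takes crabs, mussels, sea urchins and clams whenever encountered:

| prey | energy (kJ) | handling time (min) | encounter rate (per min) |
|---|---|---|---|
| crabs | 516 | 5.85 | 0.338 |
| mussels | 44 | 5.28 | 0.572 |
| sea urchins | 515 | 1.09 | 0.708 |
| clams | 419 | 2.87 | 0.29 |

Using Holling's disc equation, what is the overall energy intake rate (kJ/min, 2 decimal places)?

R = (0.338×516 + 0.572×44 + 0.708×515 + 0.29×419) / (1 + 0.338×5.85 + 0.572×5.28 + 0.708×1.09 + 0.29×2.87) = 685.7/7.601 = 90.21 kJ/min.

90.21 kJ/min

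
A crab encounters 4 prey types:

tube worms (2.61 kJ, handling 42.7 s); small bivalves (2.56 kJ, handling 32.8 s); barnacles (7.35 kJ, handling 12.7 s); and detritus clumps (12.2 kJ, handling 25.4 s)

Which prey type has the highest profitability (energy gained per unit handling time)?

In descending order of E/h:
barnacles: 7.35/12.7 = 0.579 kJ/s
detritus clumps: 12.2/25.4 = 0.48 kJ/s
small bivalves: 2.56/32.8 = 0.078 kJ/s
tube worms: 2.61/42.7 = 0.0611 kJ/s

barnacles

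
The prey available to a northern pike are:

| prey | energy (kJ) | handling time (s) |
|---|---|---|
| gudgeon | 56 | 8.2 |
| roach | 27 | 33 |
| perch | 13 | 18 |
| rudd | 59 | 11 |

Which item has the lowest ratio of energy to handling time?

perch

Profitability E/h (kJ/s): gudgeon = 56/8.2 = 6.83, roach = 27/33 = 0.818, perch = 13/18 = 0.722, rudd = 59/11 = 5.36.
Ranked: gudgeon > rudd > roach > perch.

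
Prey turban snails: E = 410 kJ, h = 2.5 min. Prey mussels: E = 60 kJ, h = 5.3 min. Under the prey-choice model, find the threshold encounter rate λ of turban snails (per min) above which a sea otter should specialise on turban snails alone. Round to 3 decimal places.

0.030 per min

Drop mussels once their profitability E₂/h₂ falls below the rate achievable on turban snails alone: E₂/h₂ = λE₁/(1 + λh₁).
Solve for λ: λE₁h₂ = E₂(1 + λh₁) → λ(E₁h₂ − E₂h₁) = E₂ → λ = E₂/(E₁h₂ − E₂h₁).
λ = 60/(410×5.3 − 60×2.5) = 60/2023 = 0.02966 per min.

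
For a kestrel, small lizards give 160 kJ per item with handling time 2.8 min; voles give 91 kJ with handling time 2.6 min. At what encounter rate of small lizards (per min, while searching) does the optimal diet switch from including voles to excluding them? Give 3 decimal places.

0.565 per min

At the threshold, the rate on small lizards alone equals the profitability of voles: λ·160/(1 + λ·2.8) = 91/2.6 = 35.
Rearranging, λ(160 − 35×2.8) = 35, so λ = 35/62 = 0.5645 per min.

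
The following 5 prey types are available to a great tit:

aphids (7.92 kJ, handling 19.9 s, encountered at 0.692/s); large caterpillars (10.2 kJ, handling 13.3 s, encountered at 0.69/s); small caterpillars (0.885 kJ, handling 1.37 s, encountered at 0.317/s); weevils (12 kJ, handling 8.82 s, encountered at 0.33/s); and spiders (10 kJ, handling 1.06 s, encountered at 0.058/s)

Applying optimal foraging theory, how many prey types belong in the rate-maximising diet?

Profitabilities (E/h, kJ/s): spiders 9.43, weevils 1.36, large caterpillars 0.767, small caterpillars 0.646, aphids 0.398. Add prey in this order while the next type's profitability exceeds the intake rate on those already taken.
Rate on top 1: 0.5464. weevils: 1.36 > 0.5464 → include.
Rate on top 2: 1.143. large caterpillars: 0.767 < 1.143 → exclude; stop.
Optimal diet: spiders, weevils — 2 of 5 types.

2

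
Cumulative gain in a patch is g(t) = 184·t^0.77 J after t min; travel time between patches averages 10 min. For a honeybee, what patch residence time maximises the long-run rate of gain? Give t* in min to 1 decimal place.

33.5 min

By the marginal value theorem, leave when the instantaneous gain rate g'(t) equals the habitat-wide average g(t)/(T + t).
g'(t) = 0.77·184·t^-0.23. Setting 0.77·184·t^-0.23 = 184·t^0.77/(10+t) gives 0.77(10+t) = t, so 0.23·t = 0.77×10.
t* = 0.77×10/0.23 = 33.48 min.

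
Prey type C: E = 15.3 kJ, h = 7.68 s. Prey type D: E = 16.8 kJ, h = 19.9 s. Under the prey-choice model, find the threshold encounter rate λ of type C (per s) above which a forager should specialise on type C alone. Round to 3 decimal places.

The zero-one rule: include type D iff E₂/h₂ > λE₁/(1+λh₁). Equality gives the switch point.
λE₁h₂ = E₂ + λE₂h₁ ⇒ λ = E₂/(E₁h₂ − E₂h₁) = 16.8/(304.5 − 129) = 0.09576 per s.

0.096 per s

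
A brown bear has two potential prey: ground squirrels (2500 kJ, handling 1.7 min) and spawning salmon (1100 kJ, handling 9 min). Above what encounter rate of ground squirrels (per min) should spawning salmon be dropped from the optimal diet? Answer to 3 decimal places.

At the threshold, the rate on ground squirrels alone equals the profitability of spawning salmon: λ·2500/(1 + λ·1.7) = 1100/9 = 122.2.
Rearranging, λ(2500 − 122.2×1.7) = 122.2, so λ = 122.2/2292 = 0.05332 per min.

0.053 per min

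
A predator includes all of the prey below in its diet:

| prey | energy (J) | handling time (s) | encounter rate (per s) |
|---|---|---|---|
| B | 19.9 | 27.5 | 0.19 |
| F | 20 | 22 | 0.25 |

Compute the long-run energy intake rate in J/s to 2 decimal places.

R = (0.19×19.9 + 0.25×20) / (1 + 0.19×27.5 + 0.25×22) = 8.781/11.72 = 0.7489 J/s.

0.75 J/s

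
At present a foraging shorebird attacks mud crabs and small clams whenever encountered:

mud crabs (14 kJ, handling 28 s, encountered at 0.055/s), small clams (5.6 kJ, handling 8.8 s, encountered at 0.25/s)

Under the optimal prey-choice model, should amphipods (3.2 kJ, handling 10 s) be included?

No

Current rate: (0.055×14 + 0.25×5.6)/(1 + 0.055×28 + 0.25×8.8) = 0.4578 kJ/s.
amphipods: E/h = 3.2/10 = 0.32 kJ/s.
Since 0.32 < R, time spent handling amphipods is better spent searching.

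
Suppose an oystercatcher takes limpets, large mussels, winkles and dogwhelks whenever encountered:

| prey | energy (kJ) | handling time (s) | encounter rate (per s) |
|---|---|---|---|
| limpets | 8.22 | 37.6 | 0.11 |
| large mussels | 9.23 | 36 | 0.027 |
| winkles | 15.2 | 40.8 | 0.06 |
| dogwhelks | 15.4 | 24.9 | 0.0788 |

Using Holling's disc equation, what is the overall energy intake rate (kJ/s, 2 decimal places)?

0.31 kJ/s

R = Σλ_iE_i / (1 + Σλ_ih_i)
Numerator: 0.11×8.22 + 0.027×9.23 + 0.06×15.2 + 0.0788×15.4 = 3.279
Denominator: 1 + 0.11×37.6 + 0.027×36 + 0.06×40.8 + 0.0788×24.9 = 10.52
R = 3.279/10.52 = 0.3117 kJ/s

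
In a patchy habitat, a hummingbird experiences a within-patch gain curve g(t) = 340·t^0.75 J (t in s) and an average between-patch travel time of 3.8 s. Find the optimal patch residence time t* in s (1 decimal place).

Optimal t* satisfies g'(t*) = g(t*)/(T + t*).
g'(t) = 0.75·340·t^-0.25. Setting 0.75·340·t^-0.25 = 340·t^0.75/(3.8+t) gives 0.75(3.8+t) = t, so 0.25·t = 0.75×3.8.
t* = 0.75×3.8/0.25 = 11.4 s.

11.4 s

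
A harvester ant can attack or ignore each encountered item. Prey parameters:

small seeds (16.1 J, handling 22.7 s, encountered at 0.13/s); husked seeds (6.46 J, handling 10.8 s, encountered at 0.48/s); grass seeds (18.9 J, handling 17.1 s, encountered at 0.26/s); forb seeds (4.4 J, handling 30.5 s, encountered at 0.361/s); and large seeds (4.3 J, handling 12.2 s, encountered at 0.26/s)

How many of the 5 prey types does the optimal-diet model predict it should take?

1

Profitabilities (E/h, J/s): grass seeds 1.11, small seeds 0.709, husked seeds 0.598, large seeds 0.352, forb seeds 0.144. Add prey in this order while the next type's profitability exceeds the intake rate on those already taken.
Rate on top 1: 0.9023. small seeds: 0.709 < 0.9023 → exclude; stop.
Optimal diet: grass seeds — 1 of 5 types.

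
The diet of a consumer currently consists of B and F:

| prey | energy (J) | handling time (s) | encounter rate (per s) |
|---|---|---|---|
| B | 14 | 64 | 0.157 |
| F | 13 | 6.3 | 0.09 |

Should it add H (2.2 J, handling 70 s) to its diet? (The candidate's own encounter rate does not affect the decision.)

No

Current rate: (0.157×14 + 0.09×13)/(1 + 0.157×64 + 0.09×6.3) = 0.29 J/s.
Profitability of H: 2.2/70 = 0.03143 J/s.
0.03143 < 0.29, so adding H would lower the average — exclude it.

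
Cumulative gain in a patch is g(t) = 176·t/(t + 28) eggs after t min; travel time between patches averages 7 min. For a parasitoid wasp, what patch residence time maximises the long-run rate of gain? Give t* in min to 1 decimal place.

14.0 min

Maximise g(t)/(T+t): set derivative to zero → g'(t)(T+t) = g(t).
g'(t) = 176·28/(t + 28)². Setting 176·28/(t+28)² = 176t/[(t+28)(7+t)] gives 28(7+t) = t(t+28), so t² = 28×7 = 196.
t* = √196 = 14 min.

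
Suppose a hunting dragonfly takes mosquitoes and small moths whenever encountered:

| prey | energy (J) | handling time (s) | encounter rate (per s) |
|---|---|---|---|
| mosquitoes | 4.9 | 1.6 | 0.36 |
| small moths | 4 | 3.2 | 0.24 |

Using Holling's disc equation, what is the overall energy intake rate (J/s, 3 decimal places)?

R = (0.36×4.9 + 0.24×4) / (1 + 0.36×1.6 + 0.24×3.2) = 2.724/2.344 = 1.162 J/s.

1.162 J/s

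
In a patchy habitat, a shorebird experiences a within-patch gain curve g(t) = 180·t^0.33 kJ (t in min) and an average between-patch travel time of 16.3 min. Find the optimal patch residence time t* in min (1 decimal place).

8.0 min

Optimal t* satisfies g'(t*) = g(t*)/(T + t*).
g'(t) = 0.33·180·t^-0.67. Setting 0.33·180·t^-0.67 = 180·t^0.33/(16.3+t) gives 0.33(16.3+t) = t, so 0.67·t = 0.33×16.3.
t* = 0.33×16.3/0.67 = 8.028 min.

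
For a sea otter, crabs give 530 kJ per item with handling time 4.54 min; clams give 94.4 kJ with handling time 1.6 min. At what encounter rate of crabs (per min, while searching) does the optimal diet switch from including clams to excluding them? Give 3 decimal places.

Drop clams once their profitability E₂/h₂ falls below the rate achievable on crabs alone: E₂/h₂ = λE₁/(1 + λh₁).
Solve for λ: λE₁h₂ = E₂(1 + λh₁) → λ(E₁h₂ − E₂h₁) = E₂ → λ = E₂/(E₁h₂ − E₂h₁).
λ = 94.4/(530×1.6 − 94.4×4.54) = 94.4/419.4 = 0.2251 per min.

0.225 per min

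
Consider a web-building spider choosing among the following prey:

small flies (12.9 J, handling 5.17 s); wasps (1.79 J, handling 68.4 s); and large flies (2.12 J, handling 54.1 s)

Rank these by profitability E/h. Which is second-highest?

large flies

Profitability E/h (J/s): small flies = 12.9/5.17 = 2.5, wasps = 1.79/68.4 = 0.0262, large flies = 2.12/54.1 = 0.0392.
Ranked: small flies > large flies > wasps.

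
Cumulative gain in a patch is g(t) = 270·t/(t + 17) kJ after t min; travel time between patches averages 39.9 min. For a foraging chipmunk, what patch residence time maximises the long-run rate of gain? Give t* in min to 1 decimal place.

26.0 min

By the marginal value theorem, leave when the instantaneous gain rate g'(t) equals the habitat-wide average g(t)/(T + t).
g'(t) = 270·17/(t + 17)². Setting 270·17/(t+17)² = 270t/[(t+17)(39.9+t)] gives 17(39.9+t) = t(t+17), so t² = 17×39.9 = 678.3.
t* = √678.3 = 26.04 min.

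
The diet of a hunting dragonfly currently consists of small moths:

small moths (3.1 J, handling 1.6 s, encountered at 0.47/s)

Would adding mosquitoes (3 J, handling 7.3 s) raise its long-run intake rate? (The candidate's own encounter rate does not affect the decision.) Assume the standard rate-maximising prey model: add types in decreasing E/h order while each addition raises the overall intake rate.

Current rate: (0.47×3.1)/(1 + 0.47×1.6) = 0.8316 J/s.
mosquitoes: E/h = 3/7.3 = 0.411 J/s.
Since 0.411 < R, time spent handling mosquitoes is better spent searching.

No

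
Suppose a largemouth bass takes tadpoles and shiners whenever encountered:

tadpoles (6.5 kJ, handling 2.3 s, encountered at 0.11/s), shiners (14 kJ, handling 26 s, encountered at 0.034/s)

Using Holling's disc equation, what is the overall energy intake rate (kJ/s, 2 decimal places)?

R = (0.11×6.5 + 0.034×14) / (1 + 0.11×2.3 + 0.034×26) = 1.191/2.137 = 0.5573 kJ/s.

0.56 kJ/s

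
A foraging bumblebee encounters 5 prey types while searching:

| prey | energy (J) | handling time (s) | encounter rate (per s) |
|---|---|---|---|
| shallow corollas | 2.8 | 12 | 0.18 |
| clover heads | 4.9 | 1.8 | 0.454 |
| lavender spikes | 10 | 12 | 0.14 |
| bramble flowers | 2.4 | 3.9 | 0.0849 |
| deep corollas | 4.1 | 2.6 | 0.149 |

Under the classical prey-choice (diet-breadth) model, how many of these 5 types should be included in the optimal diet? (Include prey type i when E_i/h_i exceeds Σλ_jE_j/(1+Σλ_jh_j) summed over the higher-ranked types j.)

2

E/h in descending order: clover heads 2.72, deep corollas 1.58, lavender spikes 0.833, bramble flowers 0.615, shallow corollas 0.233 J/s. The optimal diet is the largest prefix of this list for which every included type satisfies E_i/h_i > R on the types above it.
Rate on top 1: 1.224. deep corollas: 1.58 > 1.224 → include.
Rate on top 2: 1.286. lavender spikes: 0.833 < 1.286 → exclude; stop.
Optimal diet: clover heads, deep corollas — 2 of 5 types.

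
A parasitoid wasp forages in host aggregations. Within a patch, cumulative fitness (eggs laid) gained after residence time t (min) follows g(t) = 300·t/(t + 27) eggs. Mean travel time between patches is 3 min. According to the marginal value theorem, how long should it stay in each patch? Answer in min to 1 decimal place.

9.0 min

By the marginal value theorem, leave when the instantaneous gain rate g'(t) equals the habitat-wide average g(t)/(T + t).
g'(t) = 300·27/(t + 27)². Setting 300·27/(t+27)² = 300t/[(t+27)(3+t)] gives 27(3+t) = t(t+27), so t² = 27×3 = 81.
t* = √81 = 9 min.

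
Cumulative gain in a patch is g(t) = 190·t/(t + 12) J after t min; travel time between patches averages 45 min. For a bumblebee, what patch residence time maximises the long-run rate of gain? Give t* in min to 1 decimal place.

23.2 min

Optimal t* satisfies g'(t*) = g(t*)/(T + t*).
g'(t) = 190·12/(t + 12)². Setting 190·12/(t+12)² = 190t/[(t+12)(45+t)] gives 12(45+t) = t(t+12), so t² = 12×45 = 540.
t* = √540 = 23.24 min.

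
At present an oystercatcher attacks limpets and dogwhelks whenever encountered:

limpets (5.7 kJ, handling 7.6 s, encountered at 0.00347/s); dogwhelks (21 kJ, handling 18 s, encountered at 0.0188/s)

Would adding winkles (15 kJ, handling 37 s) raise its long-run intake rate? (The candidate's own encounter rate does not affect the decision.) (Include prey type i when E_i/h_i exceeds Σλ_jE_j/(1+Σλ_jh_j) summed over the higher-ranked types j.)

On limpets and dogwhelks alone, R = ΣλE/(1+Σλh) = 0.4146/1.365 = 0.3038 kJ/s.
Profitability of winkles: 15/37 = 0.4054 kJ/s.
0.4054 > 0.3038, so adding winkles raises the average — include it.

Yes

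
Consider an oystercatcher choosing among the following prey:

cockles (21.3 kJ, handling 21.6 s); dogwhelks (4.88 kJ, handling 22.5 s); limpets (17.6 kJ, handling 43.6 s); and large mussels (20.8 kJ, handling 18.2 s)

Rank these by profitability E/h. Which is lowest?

dogwhelks

Profitability E/h (kJ/s): cockles = 21.3/21.6 = 0.986, dogwhelks = 4.88/22.5 = 0.217, limpets = 17.6/43.6 = 0.404, large mussels = 20.8/18.2 = 1.14.
Ranked: large mussels > cockles > limpets > dogwhelks.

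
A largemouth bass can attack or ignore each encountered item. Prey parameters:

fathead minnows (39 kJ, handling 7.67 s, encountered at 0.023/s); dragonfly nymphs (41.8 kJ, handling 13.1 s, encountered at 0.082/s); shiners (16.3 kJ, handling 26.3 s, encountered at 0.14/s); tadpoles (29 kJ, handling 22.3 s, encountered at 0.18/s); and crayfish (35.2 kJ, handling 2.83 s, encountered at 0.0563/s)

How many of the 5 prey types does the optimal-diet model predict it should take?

Rank by E/h (kJ/s): crayfish 12.4, fathead minnows 5.08, dragonfly nymphs 3.19, tadpoles 1.3, shiners 0.62. Include each in turn until the next type's E/h falls below the running intake rate.
Rate on top 1: 1.709. fathead minnows: 5.08 > 1.709 → include.
Rate on top 2: 2.155. dragonfly nymphs: 3.19 > 2.155 → include.
Rate on top 3: 2.617. tadpoles: 1.3 < 2.617 → exclude; stop.
Optimal diet: crayfish, fathead minnows, dragonfly nymphs — 3 of 5 types.

3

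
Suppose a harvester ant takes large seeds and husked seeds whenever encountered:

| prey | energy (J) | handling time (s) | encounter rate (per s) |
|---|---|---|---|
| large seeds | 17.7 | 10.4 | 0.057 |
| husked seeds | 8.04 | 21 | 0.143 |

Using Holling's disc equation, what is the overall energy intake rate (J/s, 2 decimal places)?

R = Σλ_iE_i / (1 + Σλ_ih_i)
Numerator: 0.057×17.7 + 0.143×8.04 = 2.159
Denominator: 1 + 0.057×10.4 + 0.143×21 = 4.596
R = 2.159/4.596 = 0.4697 J/s

0.47 J/s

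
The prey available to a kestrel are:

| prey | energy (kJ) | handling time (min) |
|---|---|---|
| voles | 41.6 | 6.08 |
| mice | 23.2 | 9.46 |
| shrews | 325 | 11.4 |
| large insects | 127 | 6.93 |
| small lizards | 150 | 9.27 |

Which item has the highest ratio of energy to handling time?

In descending order of E/h:
shrews: 325/11.4 = 28.5 kJ/min
large insects: 127/6.93 = 18.3 kJ/min
small lizards: 150/9.27 = 16.2 kJ/min
voles: 41.6/6.08 = 6.84 kJ/min
mice: 23.2/9.46 = 2.45 kJ/min

shrews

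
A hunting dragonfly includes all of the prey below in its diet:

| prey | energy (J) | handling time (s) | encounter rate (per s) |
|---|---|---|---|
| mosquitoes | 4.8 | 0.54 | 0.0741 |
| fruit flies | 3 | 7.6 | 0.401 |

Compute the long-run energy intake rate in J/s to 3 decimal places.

R = Σλ_iE_i / (1 + Σλ_ih_i)
Numerator: 0.0741×4.8 + 0.401×3 = 1.559
Denominator: 1 + 0.0741×0.54 + 0.401×7.6 = 4.088
R = 1.559/4.088 = 0.3813 J/s

0.381 J/s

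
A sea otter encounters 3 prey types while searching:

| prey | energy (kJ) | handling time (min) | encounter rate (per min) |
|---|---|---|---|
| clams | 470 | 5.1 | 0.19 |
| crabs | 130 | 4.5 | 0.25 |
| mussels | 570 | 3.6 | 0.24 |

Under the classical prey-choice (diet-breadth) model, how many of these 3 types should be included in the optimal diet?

Profitabilities (E/h, kJ/min): mussels 158, clams 92.2, crabs 28.9. Add prey in this order while the next type's profitability exceeds the intake rate on those already taken.
Rate on top 1: 73.39. clams: 92.2 > 73.39 → include.
Rate on top 2: 79.81. crabs: 28.9 < 79.81 → exclude; stop.
Optimal diet: mussels, clams — 2 of 3 types.

2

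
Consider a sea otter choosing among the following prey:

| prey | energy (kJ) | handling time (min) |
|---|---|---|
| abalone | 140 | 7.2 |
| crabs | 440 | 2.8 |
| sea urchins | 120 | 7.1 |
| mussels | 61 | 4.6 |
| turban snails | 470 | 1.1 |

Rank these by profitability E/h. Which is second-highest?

crabs

Profitability E/h (kJ/min): abalone = 140/7.2 = 19.4, crabs = 440/2.8 = 157, sea urchins = 120/7.1 = 16.9, mussels = 61/4.6 = 13.3, turban snails = 470/1.1 = 427.
Ranked: turban snails > crabs > abalone > sea urchins > mussels.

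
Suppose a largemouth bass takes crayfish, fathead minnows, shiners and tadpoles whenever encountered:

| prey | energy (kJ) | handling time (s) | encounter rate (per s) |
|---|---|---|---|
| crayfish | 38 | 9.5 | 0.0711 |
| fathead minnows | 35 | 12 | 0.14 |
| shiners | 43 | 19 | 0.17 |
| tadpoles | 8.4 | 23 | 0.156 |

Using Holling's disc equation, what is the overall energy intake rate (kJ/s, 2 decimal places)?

1.59 kJ/s

R = (0.0711×38 + 0.14×35 + 0.17×43 + 0.156×8.4) / (1 + 0.0711×9.5 + 0.14×12 + 0.17×19 + 0.156×23) = 16.22/10.17 = 1.595 kJ/s.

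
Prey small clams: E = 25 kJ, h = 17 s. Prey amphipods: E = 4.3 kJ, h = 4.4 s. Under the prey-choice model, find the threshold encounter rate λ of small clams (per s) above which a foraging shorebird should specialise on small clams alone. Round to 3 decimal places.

The zero-one rule: include amphipods iff E₂/h₂ > λE₁/(1+λh₁). Equality gives the switch point.
λE₁h₂ = E₂ + λE₂h₁ ⇒ λ = E₂/(E₁h₂ − E₂h₁) = 4.3/(110 − 73.1) = 0.1165 per s.

0.117 per s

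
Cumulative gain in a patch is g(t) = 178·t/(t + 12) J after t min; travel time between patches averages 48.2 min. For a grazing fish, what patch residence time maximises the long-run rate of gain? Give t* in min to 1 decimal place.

24.0 min

By the marginal value theorem, leave when the instantaneous gain rate g'(t) equals the habitat-wide average g(t)/(T + t).
g'(t) = 178·12/(t + 12)². Setting 178·12/(t+12)² = 178t/[(t+12)(48.2+t)] gives 12(48.2+t) = t(t+12), so t² = 12×48.2 = 578.4.
t* = √578.4 = 24.05 min.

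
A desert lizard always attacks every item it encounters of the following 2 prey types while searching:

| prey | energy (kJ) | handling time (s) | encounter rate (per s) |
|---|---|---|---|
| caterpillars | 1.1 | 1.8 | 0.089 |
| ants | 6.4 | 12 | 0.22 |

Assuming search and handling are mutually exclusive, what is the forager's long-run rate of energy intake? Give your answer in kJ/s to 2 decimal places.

0.40 kJ/s

Energy encountered per unit search time: 0.089×1.1 + 0.22×6.4 = 1.506 kJ/s.
Handling time per unit search time: 0.089×1.8 + 0.22×12 = 2.8.
Rate = 1.506/(1 + 2.8) = 0.3963 kJ/s.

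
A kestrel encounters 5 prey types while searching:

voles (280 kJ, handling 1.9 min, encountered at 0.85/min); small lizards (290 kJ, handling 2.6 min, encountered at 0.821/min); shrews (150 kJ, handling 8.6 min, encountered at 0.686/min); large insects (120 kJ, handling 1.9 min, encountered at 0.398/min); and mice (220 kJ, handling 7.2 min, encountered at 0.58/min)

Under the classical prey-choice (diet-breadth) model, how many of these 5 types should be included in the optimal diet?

2

E/h in descending order: voles 147, small lizards 112, large insects 63.2, mice 30.6, shrews 17.4 kJ/min. The optimal diet is the largest prefix of this list for which every included type satisfies E_i/h_i > R on the types above it.
Rate on top 1: 91.01. small lizards: 112 > 91.01 → include.
Rate on top 2: 100.2. large insects: 63.2 < 100.2 → exclude; stop.
Optimal diet: voles, small lizards — 2 of 5 types.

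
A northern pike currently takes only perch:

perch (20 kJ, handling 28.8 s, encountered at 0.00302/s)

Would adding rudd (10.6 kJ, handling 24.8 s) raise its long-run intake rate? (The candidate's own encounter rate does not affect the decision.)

Yes

On perch alone, R = ΣλE/(1+Σλh) = 0.0604/1.087 = 0.05557 kJ/s.
rudd: E/h = 10.6/24.8 = 0.4274 kJ/s.
0.4274 > 0.05557, so adding rudd raises the average — include it.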